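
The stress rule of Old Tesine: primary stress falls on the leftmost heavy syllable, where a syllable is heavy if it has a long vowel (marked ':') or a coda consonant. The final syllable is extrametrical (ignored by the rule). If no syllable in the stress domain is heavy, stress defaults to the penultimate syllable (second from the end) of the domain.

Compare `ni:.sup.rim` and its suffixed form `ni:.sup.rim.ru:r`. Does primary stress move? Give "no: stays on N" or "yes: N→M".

no: stays on 1

Base `ni:.sup.rim` (3 syllables):
  The final syllable (3, rim) is extrametrical; the stress domain is syllables 1–2.
  Weights: 1 ni: H, 2 sup H.
  Heavy syllables in the domain: 1, 2. The leftmost is syllable 1 (ni:).
  → primary stress on syllable 1.
Suffixed `ni:.sup.rim.ru:r` (4 syllables):
  The final syllable (4, ru:r) is extrametrical; the stress domain is syllables 1–3.
  Weights: 1 ni: H, 2 sup H, 3 rim H.
  Heavy syllables in the domain: 1, 2, 3. The leftmost is syllable 1 (ni:).
  → primary stress on syllable 1.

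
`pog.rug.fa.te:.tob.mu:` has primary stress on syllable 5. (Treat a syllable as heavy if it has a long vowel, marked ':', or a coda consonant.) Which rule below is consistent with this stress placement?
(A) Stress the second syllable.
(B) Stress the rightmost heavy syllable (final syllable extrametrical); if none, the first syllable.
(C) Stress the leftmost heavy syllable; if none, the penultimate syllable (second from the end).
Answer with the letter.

Rule A → syllable 2 (observed: 5).
Rule B → syllable 5 ✓.
Rule C → syllable 1 (observed: 5).

B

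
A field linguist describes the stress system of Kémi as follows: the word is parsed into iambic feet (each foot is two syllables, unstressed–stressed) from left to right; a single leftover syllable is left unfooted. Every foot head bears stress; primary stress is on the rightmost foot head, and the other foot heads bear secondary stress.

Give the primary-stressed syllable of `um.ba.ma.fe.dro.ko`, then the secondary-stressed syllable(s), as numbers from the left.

primary 6, secondary 2, 4

Parse left to right into iambic (σˈσ) feet: (um.ˈba) (ma.ˈfe) (dro.ˈko).
Foot heads (stressed positions): 2, 4, 6.
End Rule Rightmost: primary stress on the rightmost head = syllable 6.
Secondary stress on 2, 4: um.ˌba.ma.ˌfe.dro.ˈko.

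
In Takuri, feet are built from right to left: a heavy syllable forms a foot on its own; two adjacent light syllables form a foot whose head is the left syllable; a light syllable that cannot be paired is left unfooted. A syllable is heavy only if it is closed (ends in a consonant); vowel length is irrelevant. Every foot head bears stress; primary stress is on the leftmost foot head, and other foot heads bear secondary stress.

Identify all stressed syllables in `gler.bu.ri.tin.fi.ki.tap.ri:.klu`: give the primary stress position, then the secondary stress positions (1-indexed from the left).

primary 1, secondary 2, 4, 5, 7, 8

Weights: 1 gler H, 2 bu L, 3 ri L, 4 tin H, 5 fi L, 6 ki L, 7 tap H, 8 ri: L, 9 klu L.
Parse right to left (heavy = foot alone; LL = one foot; stranded L unfooted): (ˈgler) (ˈbu.ri) (ˈtin) (ˈfi.ki) (ˈtap) (ˈri:.klu).
Foot heads: 1, 2, 4, 5, 7, 8.
Primary stress on the leftmost head = syllable 1.
Secondary stress on 2, 4, 5, 7, 8: ˈgler.ˌbu.ri.ˌtin.ˌfi.ki.ˌtap.ˌri:.klu.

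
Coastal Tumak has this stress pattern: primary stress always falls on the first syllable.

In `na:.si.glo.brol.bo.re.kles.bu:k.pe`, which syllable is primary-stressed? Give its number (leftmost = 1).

The word has 9 syllables; the first syllable is syllable 1 (na:).
Primary stress: syllable 1 → ˈna:.si.glo.brol.bo.re.kles.bu:k.pe.

1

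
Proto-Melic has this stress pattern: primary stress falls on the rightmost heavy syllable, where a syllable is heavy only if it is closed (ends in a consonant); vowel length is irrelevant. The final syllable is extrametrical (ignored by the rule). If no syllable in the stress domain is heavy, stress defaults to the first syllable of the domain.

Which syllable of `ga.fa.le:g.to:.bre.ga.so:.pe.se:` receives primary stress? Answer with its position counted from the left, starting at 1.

3

The final syllable (9, se:) is extrametrical; the stress domain is syllables 1–8.
Weights: 1 ga L, 2 fa L, 3 le:g H, 4 to: L, 5 bre L, 6 ga L, 7 so: L, 8 pe L.
Heavy syllables in the domain: 3. The rightmost is syllable 3 (le:g).
Primary stress: syllable 3 → ga.fa.ˈle:g.to:.bre.ga.so:.pe.se:.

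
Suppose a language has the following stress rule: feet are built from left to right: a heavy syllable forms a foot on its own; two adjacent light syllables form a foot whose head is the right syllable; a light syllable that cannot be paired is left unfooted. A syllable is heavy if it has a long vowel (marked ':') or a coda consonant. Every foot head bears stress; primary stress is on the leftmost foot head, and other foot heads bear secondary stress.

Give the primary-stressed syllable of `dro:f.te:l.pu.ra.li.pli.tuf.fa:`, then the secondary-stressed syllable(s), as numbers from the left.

primary 1, secondary 2, 4, 6, 7, 8

Weights: 1 dro:f H, 2 te:l H, 3 pu L, 4 ra L, 5 li L, 6 pli L, 7 tuf H, 8 fa: H.
Parse left to right (heavy = foot alone; LL = one foot; stranded L unfooted): (ˈdro:f) (ˈte:l) (pu.ˈra) (li.ˈpli) (ˈtuf) (ˈfa:).
Foot heads: 1, 2, 4, 6, 7, 8.
Primary stress on the leftmost head = syllable 1.
Secondary stress on 2, 4, 6, 7, 8: ˈdro:f.ˌte:l.pu.ˌra.li.ˌpli.ˌtuf.ˌfa:.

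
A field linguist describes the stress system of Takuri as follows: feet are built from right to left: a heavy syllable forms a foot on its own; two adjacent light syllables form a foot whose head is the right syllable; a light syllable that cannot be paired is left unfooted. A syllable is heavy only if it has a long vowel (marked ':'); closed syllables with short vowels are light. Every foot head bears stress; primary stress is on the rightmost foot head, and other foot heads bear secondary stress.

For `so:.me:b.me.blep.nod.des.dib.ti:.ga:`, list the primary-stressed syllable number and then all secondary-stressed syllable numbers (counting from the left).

primary 9, secondary 1, 2, 5, 7, 8

Weights: 1 so: H, 2 me:b H, 3 me L, 4 blep L, 5 nod L, 6 des L, 7 dib L, 8 ti: H, 9 ga: H.
Parse right to left (heavy = foot alone; LL = one foot; stranded L unfooted): (ˈso:) (ˈme:b) me (blep.ˈnod) (des.ˈdib) (ˈti:) (ˈga:).
Foot heads: 1, 2, 5, 7, 8, 9.
Primary stress on the rightmost head = syllable 9.
Secondary stress on 1, 2, 5, 7, 8: ˌso:.ˌme:b.me.blep.ˌnod.des.ˌdib.ˌti:.ˈga:.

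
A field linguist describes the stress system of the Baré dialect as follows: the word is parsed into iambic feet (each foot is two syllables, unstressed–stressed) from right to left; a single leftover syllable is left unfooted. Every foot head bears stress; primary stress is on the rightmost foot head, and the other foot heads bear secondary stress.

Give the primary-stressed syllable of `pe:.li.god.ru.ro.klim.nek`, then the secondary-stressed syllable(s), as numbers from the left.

primary 7, secondary 3, 5

Parse right to left into iambic (σˈσ) feet: pe: (li.ˈgod) (ru.ˈro) (klim.ˈnek). Syllable 1 is left unfooted.
Foot heads (stressed positions): 3, 5, 7.
End Rule Rightmost: primary stress on the rightmost head = syllable 7.
Secondary stress on 3, 5: pe:.li.ˌgod.ru.ˌro.klim.ˈnek.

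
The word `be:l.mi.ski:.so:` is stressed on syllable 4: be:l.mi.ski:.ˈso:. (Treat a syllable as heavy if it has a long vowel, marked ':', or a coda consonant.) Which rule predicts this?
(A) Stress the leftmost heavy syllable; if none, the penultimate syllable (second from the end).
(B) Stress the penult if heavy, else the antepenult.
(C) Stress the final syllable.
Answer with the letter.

Rule A → syllable 1 (observed: 4).
Rule B → syllable 3 (observed: 4).
Rule C → syllable 4 ✓.

C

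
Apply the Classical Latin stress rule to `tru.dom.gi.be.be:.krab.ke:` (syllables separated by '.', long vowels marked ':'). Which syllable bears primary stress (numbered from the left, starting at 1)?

Classical Latin: stress the penult if heavy (long vowel or closed), else the antepenult.
Weights: 5 be: H, 6 krab H, 7 ke: H.
The penult (syllable 6, krab) is heavy, so it takes stress.
Stress on syllable 6: tru.dom.gi.be.be:.ˈkrab.ke:.

6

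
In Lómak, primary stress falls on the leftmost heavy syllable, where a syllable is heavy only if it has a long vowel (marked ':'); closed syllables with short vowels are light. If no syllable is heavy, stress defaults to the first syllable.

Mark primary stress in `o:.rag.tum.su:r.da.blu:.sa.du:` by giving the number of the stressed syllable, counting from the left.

Weights: 1 o: H, 2 rag L, 3 tum L, 4 su:r H, 5 da L, 6 blu: H, 7 sa L, 8 du: H.
Heavy syllables in the domain: 1, 4, 6, 8. The leftmost is syllable 1 (o:).
Primary stress: syllable 1 → ˈo:.rag.tum.su:r.da.blu:.sa.du:.

1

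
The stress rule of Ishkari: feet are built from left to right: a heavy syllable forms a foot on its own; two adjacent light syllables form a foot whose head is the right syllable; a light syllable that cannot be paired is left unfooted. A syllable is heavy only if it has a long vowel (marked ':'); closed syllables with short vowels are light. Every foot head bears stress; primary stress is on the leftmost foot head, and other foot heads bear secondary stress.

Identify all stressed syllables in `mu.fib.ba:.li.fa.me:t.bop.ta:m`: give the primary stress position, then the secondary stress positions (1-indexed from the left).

primary 2, secondary 3, 5, 6, 8

Weights: 1 mu L, 2 fib L, 3 ba: H, 4 li L, 5 fa L, 6 me:t H, 7 bop L, 8 ta:m H.
Parse left to right (heavy = foot alone; LL = one foot; stranded L unfooted): (mu.ˈfib) (ˈba:) (li.ˈfa) (ˈme:t) bop (ˈta:m).
Foot heads: 2, 3, 5, 6, 8.
Primary stress on the leftmost head = syllable 2.
Secondary stress on 3, 5, 6, 8: mu.ˈfib.ˌba:.li.ˌfa.ˌme:t.bop.ˌta:m.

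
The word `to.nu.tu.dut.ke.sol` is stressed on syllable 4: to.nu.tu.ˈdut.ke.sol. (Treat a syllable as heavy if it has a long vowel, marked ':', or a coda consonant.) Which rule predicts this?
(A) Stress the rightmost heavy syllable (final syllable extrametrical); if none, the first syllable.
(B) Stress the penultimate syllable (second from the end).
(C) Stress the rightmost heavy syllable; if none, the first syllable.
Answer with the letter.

A

Rule A → syllable 4 ✓.
Rule B → syllable 5 (observed: 4).
Rule C → syllable 6 (observed: 4).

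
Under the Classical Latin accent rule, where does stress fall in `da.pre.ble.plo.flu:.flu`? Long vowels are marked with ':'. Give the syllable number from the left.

5

Classical Latin: stress the penult if heavy (long vowel or closed), else the antepenult.
Weights: 4 plo L, 5 flu: H, 6 flu L.
The penult (syllable 5, flu:) is heavy, so it takes stress.
Stress on syllable 5: da.pre.ble.plo.ˈflu:.flu.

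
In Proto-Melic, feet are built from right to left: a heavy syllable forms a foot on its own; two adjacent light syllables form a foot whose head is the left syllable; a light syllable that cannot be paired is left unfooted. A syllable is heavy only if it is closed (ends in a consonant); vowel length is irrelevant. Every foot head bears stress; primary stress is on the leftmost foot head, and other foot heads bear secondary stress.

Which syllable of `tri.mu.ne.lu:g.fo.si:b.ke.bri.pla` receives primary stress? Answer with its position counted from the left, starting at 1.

Weights: 1 tri L, 2 mu L, 3 ne L, 4 lu:g H, 5 fo L, 6 si:b H, 7 ke L, 8 bri L, 9 pla L.
Parse right to left (heavy = foot alone; LL = one foot; stranded L unfooted): tri (ˈmu.ne) (ˈlu:g) fo (ˈsi:b) ke (ˈbri.pla).
Foot heads: 2, 4, 6, 8.
Primary stress on the leftmost head = syllable 2.
Primary stress: syllable 2 → tri.ˈmu.ne.lu:g.fo.si:b.ke.bri.pla.

2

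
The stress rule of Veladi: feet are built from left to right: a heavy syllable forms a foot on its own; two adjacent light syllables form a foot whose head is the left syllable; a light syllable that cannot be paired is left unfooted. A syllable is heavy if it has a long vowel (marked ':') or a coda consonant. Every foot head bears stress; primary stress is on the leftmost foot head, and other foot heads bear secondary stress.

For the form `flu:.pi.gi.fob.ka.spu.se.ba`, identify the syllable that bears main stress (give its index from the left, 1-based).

1

Weights: 1 flu: H, 2 pi L, 3 gi L, 4 fob H, 5 ka L, 6 spu L, 7 se L, 8 ba L.
Parse left to right (heavy = foot alone; LL = one foot; stranded L unfooted): (ˈflu:) (ˈpi.gi) (ˈfob) (ˈka.spu) (ˈse.ba).
Foot heads: 1, 2, 4, 5, 7.
Primary stress on the leftmost head = syllable 1.
Primary stress: syllable 1 → ˈflu:.pi.gi.fob.ka.spu.se.ba.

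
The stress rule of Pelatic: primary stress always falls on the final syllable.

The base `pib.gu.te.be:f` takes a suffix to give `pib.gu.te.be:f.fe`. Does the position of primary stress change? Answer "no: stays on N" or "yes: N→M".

yes: 4→5

Base `pib.gu.te.be:f` (4 syllables):
  The word has 4 syllables; the final syllable is syllable 4 (be:f).
  → primary stress on syllable 4.
Suffixed `pib.gu.te.be:f.fe` (5 syllables):
  The word has 5 syllables; the final syllable is syllable 5 (fe).
  → primary stress on syllable 5.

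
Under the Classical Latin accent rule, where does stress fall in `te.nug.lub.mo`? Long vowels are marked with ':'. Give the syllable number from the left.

3

Classical Latin: stress the penult if heavy (long vowel or closed), else the antepenult.
Weights: 2 nug H, 3 lub H, 4 mo L.
The penult (syllable 3, lub) is heavy, so it takes stress.
Stress on syllable 3: te.nug.ˈlub.mo.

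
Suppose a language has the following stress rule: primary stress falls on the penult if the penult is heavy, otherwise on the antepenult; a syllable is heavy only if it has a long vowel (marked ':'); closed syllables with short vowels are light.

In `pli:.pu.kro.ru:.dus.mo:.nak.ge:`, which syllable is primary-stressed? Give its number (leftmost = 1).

Weights: 6 mo: H, 7 nak L, 8 ge: H.
The penult (syllable 7, nak) is light, so stress falls on the antepenult (syllable 6, mo:).
Primary stress: syllable 6 → pli:.pu.kro.ru:.dus.ˈmo:.nak.ge:.

6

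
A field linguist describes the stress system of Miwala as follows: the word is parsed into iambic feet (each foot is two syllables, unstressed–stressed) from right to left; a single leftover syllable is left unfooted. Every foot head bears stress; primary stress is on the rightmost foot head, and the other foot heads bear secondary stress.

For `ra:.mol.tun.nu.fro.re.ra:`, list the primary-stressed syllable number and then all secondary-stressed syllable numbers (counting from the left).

primary 7, secondary 3, 5

Parse right to left into iambic (σˈσ) feet: ra: (mol.ˈtun) (nu.ˈfro) (re.ˈra:). Syllable 1 is left unfooted.
Foot heads (stressed positions): 3, 5, 7.
End Rule Rightmost: primary stress on the rightmost head = syllable 7.
Secondary stress on 3, 5: ra:.mol.ˌtun.nu.ˌfro.re.ˈra:.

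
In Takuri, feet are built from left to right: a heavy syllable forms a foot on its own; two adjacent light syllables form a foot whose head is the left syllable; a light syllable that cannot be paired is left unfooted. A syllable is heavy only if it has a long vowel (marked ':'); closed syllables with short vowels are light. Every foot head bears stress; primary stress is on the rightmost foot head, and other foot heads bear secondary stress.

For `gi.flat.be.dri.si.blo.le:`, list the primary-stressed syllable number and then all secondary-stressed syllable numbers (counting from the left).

primary 7, secondary 1, 3, 5

Weights: 1 gi L, 2 flat L, 3 be L, 4 dri L, 5 si L, 6 blo L, 7 le: H.
Parse left to right (heavy = foot alone; LL = one foot; stranded L unfooted): (ˈgi.flat) (ˈbe.dri) (ˈsi.blo) (ˈle:).
Foot heads: 1, 3, 5, 7.
Primary stress on the rightmost head = syllable 7.
Secondary stress on 1, 3, 5: ˌgi.flat.ˌbe.dri.ˌsi.blo.ˈle:.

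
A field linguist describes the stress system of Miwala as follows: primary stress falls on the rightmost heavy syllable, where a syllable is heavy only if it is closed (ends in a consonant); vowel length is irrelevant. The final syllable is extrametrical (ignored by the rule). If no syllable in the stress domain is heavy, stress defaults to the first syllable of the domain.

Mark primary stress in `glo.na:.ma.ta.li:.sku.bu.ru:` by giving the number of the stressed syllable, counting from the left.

The final syllable (8, ru:) is extrametrical; the stress domain is syllables 1–7.
Weights: 1 glo L, 2 na: L, 3 ma L, 4 ta L, 5 li: L, 6 sku L, 7 bu L.
No heavy syllable in the domain; default to the first syllable of the domain = syllable 1.
Primary stress: syllable 1 → ˈglo.na:.ma.ta.li:.sku.bu.ru:.

1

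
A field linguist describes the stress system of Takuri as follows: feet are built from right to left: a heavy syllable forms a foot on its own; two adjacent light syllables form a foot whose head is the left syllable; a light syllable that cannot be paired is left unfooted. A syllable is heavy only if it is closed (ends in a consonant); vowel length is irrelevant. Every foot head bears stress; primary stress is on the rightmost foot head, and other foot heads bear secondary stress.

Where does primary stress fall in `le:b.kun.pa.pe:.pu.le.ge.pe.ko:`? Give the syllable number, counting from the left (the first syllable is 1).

8

Weights: 1 le:b H, 2 kun H, 3 pa L, 4 pe: L, 5 pu L, 6 le L, 7 ge L, 8 pe L, 9 ko: L.
Parse right to left (heavy = foot alone; LL = one foot; stranded L unfooted): (ˈle:b) (ˈkun) pa (ˈpe:.pu) (ˈle.ge) (ˈpe.ko:).
Foot heads: 1, 2, 4, 6, 8.
Primary stress on the rightmost head = syllable 8.
Primary stress: syllable 8 → le:b.kun.pa.pe:.pu.le.ge.ˈpe.ko:.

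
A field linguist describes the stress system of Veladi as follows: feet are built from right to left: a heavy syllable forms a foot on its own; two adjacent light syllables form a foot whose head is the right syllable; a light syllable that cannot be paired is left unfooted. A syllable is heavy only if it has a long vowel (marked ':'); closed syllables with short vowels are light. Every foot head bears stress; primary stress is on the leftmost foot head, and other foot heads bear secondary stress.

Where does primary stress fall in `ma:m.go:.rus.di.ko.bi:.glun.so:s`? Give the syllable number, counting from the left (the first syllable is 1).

1

Weights: 1 ma:m H, 2 go: H, 3 rus L, 4 di L, 5 ko L, 6 bi: H, 7 glun L, 8 so:s H.
Parse right to left (heavy = foot alone; LL = one foot; stranded L unfooted): (ˈma:m) (ˈgo:) rus (di.ˈko) (ˈbi:) glun (ˈso:s).
Foot heads: 1, 2, 5, 6, 8.
Primary stress on the leftmost head = syllable 1.
Primary stress: syllable 1 → ˈma:m.go:.rus.di.ko.bi:.glun.so:s.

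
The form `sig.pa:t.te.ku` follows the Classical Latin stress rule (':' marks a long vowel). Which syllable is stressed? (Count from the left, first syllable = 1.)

Classical Latin: stress the penult if heavy (long vowel or closed), else the antepenult.
Weights: 2 pa:t H, 3 te L, 4 ku L.
The penult (syllable 3, te) is light, so stress falls on the antepenult (syllable 2, pa:t).
Stress on syllable 2: sig.ˈpa:t.te.ku.

2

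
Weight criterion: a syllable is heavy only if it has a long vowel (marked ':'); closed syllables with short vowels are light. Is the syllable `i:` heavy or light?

heavy

`i:`: long vowel, open (no coda). Long vowel → heavy.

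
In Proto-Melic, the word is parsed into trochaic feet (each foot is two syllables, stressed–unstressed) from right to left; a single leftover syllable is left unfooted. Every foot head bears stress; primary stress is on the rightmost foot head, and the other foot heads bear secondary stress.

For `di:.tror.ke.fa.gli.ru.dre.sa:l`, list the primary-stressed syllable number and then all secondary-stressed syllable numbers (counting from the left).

primary 7, secondary 1, 3, 5

Parse right to left into trochaic (ˈσσ) feet: (ˈdi:.tror) (ˈke.fa) (ˈgli.ru) (ˈdre.sa:l).
Foot heads (stressed positions): 1, 3, 5, 7.
End Rule Rightmost: primary stress on the rightmost head = syllable 7.
Secondary stress on 1, 3, 5: ˌdi:.tror.ˌke.fa.ˌgli.ru.ˈdre.sa:l.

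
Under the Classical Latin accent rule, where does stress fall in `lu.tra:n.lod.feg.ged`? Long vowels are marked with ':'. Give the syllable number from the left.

4

Classical Latin: stress the penult if heavy (long vowel or closed), else the antepenult.
Weights: 3 lod H, 4 feg H, 5 ged H.
The penult (syllable 4, feg) is heavy, so it takes stress.
Stress on syllable 4: lu.tra:n.lod.ˈfeg.ged.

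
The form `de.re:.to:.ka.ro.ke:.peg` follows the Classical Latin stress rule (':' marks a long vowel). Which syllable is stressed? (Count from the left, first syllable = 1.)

6

Classical Latin: stress the penult if heavy (long vowel or closed), else the antepenult.
Weights: 5 ro L, 6 ke: H, 7 peg H.
The penult (syllable 6, ke:) is heavy, so it takes stress.
Stress on syllable 6: de.re:.to:.ka.ro.ˈke:.peg.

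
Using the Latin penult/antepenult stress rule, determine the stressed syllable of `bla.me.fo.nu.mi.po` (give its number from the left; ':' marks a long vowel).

4

Classical Latin: stress the penult if heavy (long vowel or closed), else the antepenult.
Weights: 4 nu L, 5 mi L, 6 po L.
The penult (syllable 5, mi) is light, so stress falls on the antepenult (syllable 4, nu).
Stress on syllable 4: bla.me.fo.ˈnu.mi.po.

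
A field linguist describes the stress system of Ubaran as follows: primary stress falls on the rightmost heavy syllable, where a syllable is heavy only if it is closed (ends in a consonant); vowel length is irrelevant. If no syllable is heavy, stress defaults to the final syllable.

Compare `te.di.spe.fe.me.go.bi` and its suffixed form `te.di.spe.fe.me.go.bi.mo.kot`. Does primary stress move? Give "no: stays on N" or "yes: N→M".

yes: 7→9

Base `te.di.spe.fe.me.go.bi` (7 syllables):
  Weights: 1 te L, 2 di L, 3 spe L, 4 fe L, 5 me L, 6 go L, 7 bi L.
  No heavy syllable in the domain; default to the final syllable = syllable 7.
  → primary stress on syllable 7.
Suffixed `te.di.spe.fe.me.go.bi.mo.kot` (9 syllables):
  Weights: 1 te L, 2 di L, 3 spe L, 4 fe L, 5 me L, 6 go L, 7 bi L, 8 mo L, 9 kot H.
  Heavy syllables in the domain: 9. The rightmost is syllable 9 (kot).
  → primary stress on syllable 9.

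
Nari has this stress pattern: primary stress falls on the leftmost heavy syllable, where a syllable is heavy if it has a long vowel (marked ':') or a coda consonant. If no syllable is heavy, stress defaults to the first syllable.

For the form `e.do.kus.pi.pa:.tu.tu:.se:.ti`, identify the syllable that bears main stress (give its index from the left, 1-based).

Weights: 1 e L, 2 do L, 3 kus H, 4 pi L, 5 pa: H, 6 tu L, 7 tu: H, 8 se: H, 9 ti L.
Heavy syllables in the domain: 3, 5, 7, 8. The leftmost is syllable 3 (kus).
Primary stress: syllable 3 → e.do.ˈkus.pi.pa:.tu.tu:.se:.ti.

3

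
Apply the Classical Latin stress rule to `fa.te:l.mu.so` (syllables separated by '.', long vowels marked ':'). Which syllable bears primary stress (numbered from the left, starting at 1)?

Classical Latin: stress the penult if heavy (long vowel or closed), else the antepenult.
Weights: 2 te:l H, 3 mu L, 4 so L.
The penult (syllable 3, mu) is light, so stress falls on the antepenult (syllable 2, te:l).
Stress on syllable 2: fa.ˈte:l.mu.so.

2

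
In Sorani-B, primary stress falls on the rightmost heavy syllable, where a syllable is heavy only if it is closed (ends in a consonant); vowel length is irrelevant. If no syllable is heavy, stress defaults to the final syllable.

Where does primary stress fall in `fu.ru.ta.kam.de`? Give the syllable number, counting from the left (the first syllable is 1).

4

Weights: 1 fu L, 2 ru L, 3 ta L, 4 kam H, 5 de L.
Heavy syllables in the domain: 4. The rightmost is syllable 4 (kam).
Primary stress: syllable 4 → fu.ru.ta.ˈkam.de.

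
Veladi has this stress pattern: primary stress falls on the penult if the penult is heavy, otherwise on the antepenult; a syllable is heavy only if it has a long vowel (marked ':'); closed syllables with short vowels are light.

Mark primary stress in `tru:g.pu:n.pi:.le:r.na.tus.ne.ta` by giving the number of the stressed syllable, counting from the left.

Weights: 6 tus L, 7 ne L, 8 ta L.
The penult (syllable 7, ne) is light, so stress falls on the antepenult (syllable 6, tus).
Primary stress: syllable 6 → tru:g.pu:n.pi:.le:r.na.ˈtus.ne.ta.

6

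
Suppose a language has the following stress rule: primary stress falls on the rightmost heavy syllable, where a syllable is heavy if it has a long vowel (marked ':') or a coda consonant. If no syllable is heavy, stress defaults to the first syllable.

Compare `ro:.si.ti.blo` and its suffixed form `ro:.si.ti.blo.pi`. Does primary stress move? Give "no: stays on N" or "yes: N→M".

no: stays on 1

Base `ro:.si.ti.blo` (4 syllables):
  Weights: 1 ro: H, 2 si L, 3 ti L, 4 blo L.
  Heavy syllables in the domain: 1. The rightmost is syllable 1 (ro:).
  → primary stress on syllable 1.
Suffixed `ro:.si.ti.blo.pi` (5 syllables):
  Weights: 1 ro: H, 2 si L, 3 ti L, 4 blo L, 5 pi L.
  Heavy syllables in the domain: 1. The rightmost is syllable 1 (ro:).
  → primary stress on syllable 1.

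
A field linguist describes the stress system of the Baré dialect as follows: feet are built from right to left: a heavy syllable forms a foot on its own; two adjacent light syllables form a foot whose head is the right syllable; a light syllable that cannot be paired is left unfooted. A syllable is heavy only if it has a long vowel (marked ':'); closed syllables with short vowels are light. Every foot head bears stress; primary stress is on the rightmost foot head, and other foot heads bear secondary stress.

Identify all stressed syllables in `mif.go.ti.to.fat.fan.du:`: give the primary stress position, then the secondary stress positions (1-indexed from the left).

primary 7, secondary 2, 4, 6

Weights: 1 mif L, 2 go L, 3 ti L, 4 to L, 5 fat L, 6 fan L, 7 du: H.
Parse right to left (heavy = foot alone; LL = one foot; stranded L unfooted): (mif.ˈgo) (ti.ˈto) (fat.ˈfan) (ˈdu:).
Foot heads: 2, 4, 6, 7.
Primary stress on the rightmost head = syllable 7.
Secondary stress on 2, 4, 6: mif.ˌgo.ti.ˌto.fat.ˌfan.ˈdu:.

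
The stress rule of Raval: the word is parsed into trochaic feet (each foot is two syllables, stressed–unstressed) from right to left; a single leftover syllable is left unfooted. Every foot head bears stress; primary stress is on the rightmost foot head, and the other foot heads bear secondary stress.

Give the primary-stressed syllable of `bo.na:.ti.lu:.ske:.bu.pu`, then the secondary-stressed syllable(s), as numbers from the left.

Parse right to left into trochaic (ˈσσ) feet: bo (ˈna:.ti) (ˈlu:.ske:) (ˈbu.pu). Syllable 1 is left unfooted.
Foot heads (stressed positions): 2, 4, 6.
End Rule Rightmost: primary stress on the rightmost head = syllable 6.
Secondary stress on 2, 4: bo.ˌna:.ti.ˌlu:.ske:.ˈbu.pu.

primary 6, secondary 2, 4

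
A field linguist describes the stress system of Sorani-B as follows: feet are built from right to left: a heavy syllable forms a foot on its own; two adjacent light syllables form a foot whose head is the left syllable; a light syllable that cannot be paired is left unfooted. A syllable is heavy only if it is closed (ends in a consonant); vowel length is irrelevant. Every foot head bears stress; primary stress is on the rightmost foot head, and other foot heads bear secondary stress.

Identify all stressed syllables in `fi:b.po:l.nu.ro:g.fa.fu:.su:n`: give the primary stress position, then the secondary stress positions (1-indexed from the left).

primary 7, secondary 1, 2, 4, 5

Weights: 1 fi:b H, 2 po:l H, 3 nu L, 4 ro:g H, 5 fa L, 6 fu: L, 7 su:n H.
Parse right to left (heavy = foot alone; LL = one foot; stranded L unfooted): (ˈfi:b) (ˈpo:l) nu (ˈro:g) (ˈfa.fu:) (ˈsu:n).
Foot heads: 1, 2, 4, 5, 7.
Primary stress on the rightmost head = syllable 7.
Secondary stress on 1, 2, 4, 5: ˌfi:b.ˌpo:l.nu.ˌro:g.ˌfa.fu:.ˈsu:n.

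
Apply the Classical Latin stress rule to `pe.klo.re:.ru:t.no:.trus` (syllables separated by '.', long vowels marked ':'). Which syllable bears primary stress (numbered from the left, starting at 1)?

5

Classical Latin: stress the penult if heavy (long vowel or closed), else the antepenult.
Weights: 4 ru:t H, 5 no: H, 6 trus H.
The penult (syllable 5, no:) is heavy, so it takes stress.
Stress on syllable 5: pe.klo.re:.ru:t.ˈno:.trus.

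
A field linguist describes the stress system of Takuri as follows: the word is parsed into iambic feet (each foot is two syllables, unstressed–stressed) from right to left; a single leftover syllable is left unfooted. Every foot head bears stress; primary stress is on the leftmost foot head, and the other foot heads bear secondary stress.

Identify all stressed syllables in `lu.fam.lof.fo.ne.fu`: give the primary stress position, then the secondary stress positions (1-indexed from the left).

Parse right to left into iambic (σˈσ) feet: (lu.ˈfam) (lof.ˈfo) (ne.ˈfu).
Foot heads (stressed positions): 2, 4, 6.
End Rule Leftmost: primary stress on the leftmost head = syllable 2.
Secondary stress on 4, 6: lu.ˈfam.lof.ˌfo.ne.ˌfu.

primary 2, secondary 4, 6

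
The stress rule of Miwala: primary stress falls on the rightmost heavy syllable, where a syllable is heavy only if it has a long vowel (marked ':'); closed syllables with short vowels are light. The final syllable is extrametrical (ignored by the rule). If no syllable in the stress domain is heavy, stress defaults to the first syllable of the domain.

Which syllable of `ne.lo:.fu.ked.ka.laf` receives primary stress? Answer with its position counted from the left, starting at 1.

2

The final syllable (6, laf) is extrametrical; the stress domain is syllables 1–5.
Weights: 1 ne L, 2 lo: H, 3 fu L, 4 ked L, 5 ka L.
Heavy syllables in the domain: 2. The rightmost is syllable 2 (lo:).
Primary stress: syllable 2 → ne.ˈlo:.fu.ked.ka.laf.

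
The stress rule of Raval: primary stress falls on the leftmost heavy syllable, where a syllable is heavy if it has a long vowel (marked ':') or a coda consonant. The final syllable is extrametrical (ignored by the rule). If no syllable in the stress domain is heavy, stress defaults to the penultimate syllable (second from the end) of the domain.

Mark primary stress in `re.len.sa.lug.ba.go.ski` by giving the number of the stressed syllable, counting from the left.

2

The final syllable (7, ski) is extrametrical; the stress domain is syllables 1–6.
Weights: 1 re L, 2 len H, 3 sa L, 4 lug H, 5 ba L, 6 go L.
Heavy syllables in the domain: 2, 4. The leftmost is syllable 2 (len).
Primary stress: syllable 2 → re.ˈlen.sa.lug.ba.go.ski.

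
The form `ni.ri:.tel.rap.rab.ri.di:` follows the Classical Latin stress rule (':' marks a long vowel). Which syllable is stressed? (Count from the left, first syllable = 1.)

Classical Latin: stress the penult if heavy (long vowel or closed), else the antepenult.
Weights: 5 rab H, 6 ri L, 7 di: H.
The penult (syllable 6, ri) is light, so stress falls on the antepenult (syllable 5, rab).
Stress on syllable 5: ni.ri:.tel.rap.ˈrab.ri.di:.

5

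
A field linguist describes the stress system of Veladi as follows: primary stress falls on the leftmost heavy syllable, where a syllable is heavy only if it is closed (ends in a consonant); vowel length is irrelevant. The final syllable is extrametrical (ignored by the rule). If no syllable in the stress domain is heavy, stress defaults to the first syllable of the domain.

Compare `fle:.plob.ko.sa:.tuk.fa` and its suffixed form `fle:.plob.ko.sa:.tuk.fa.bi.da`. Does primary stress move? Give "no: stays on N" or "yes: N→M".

no: stays on 2

Base `fle:.plob.ko.sa:.tuk.fa` (6 syllables):
  The final syllable (6, fa) is extrametrical; the stress domain is syllables 1–5.
  Weights: 1 fle: L, 2 plob H, 3 ko L, 4 sa: L, 5 tuk H.
  Heavy syllables in the domain: 2, 5. The leftmost is syllable 2 (plob).
  → primary stress on syllable 2.
Suffixed `fle:.plob.ko.sa:.tuk.fa.bi.da` (8 syllables):
  The final syllable (8, da) is extrametrical; the stress domain is syllables 1–7.
  Weights: 1 fle: L, 2 plob H, 3 ko L, 4 sa: L, 5 tuk H, 6 fa L, 7 bi L.
  Heavy syllables in the domain: 2, 5. The leftmost is syllable 2 (plob).
  → primary stress on syllable 2.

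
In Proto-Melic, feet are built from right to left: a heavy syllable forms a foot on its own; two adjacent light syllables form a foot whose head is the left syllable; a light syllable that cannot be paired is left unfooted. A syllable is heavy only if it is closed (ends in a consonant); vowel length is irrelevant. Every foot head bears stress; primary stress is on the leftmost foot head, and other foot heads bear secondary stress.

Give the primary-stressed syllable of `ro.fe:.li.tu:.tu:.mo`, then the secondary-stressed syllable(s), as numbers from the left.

Weights: 1 ro L, 2 fe: L, 3 li L, 4 tu: L, 5 tu: L, 6 mo L.
Parse right to left (heavy = foot alone; LL = one foot; stranded L unfooted): (ˈro.fe:) (ˈli.tu:) (ˈtu:.mo).
Foot heads: 1, 3, 5.
Primary stress on the leftmost head = syllable 1.
Secondary stress on 3, 5: ˈro.fe:.ˌli.tu:.ˌtu:.mo.

primary 1, secondary 3, 5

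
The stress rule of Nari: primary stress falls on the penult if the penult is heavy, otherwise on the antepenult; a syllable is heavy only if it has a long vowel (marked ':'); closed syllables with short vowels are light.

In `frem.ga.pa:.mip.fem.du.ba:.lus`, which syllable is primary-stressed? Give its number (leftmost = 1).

7

Weights: 6 du L, 7 ba: H, 8 lus L.
The penult (syllable 7, ba:) is heavy, so it takes stress.
Primary stress: syllable 7 → frem.ga.pa:.mip.fem.du.ˈba:.lus.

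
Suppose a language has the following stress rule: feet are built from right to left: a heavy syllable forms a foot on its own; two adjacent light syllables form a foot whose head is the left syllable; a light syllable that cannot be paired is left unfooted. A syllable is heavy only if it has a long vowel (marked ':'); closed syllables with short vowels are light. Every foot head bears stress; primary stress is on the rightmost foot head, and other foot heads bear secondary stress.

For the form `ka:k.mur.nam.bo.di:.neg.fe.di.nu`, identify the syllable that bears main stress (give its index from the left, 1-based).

8

Weights: 1 ka:k H, 2 mur L, 3 nam L, 4 bo L, 5 di: H, 6 neg L, 7 fe L, 8 di L, 9 nu L.
Parse right to left (heavy = foot alone; LL = one foot; stranded L unfooted): (ˈka:k) mur (ˈnam.bo) (ˈdi:) (ˈneg.fe) (ˈdi.nu).
Foot heads: 1, 3, 5, 6, 8.
Primary stress on the rightmost head = syllable 8.
Primary stress: syllable 8 → ka:k.mur.nam.bo.di:.neg.fe.ˈdi.nu.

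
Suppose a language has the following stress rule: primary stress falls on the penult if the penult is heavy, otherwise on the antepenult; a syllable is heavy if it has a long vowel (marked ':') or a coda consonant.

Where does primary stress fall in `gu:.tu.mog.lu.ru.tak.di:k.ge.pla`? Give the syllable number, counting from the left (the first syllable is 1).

7

Weights: 7 di:k H, 8 ge L, 9 pla L.
The penult (syllable 8, ge) is light, so stress falls on the antepenult (syllable 7, di:k).
Primary stress: syllable 7 → gu:.tu.mog.lu.ru.tak.ˈdi:k.ge.pla.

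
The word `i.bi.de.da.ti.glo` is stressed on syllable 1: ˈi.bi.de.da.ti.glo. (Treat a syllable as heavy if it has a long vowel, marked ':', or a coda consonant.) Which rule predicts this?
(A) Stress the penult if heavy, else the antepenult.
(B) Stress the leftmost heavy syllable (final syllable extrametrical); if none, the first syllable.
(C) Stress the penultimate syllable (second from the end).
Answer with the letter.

B

Rule A → syllable 4 (observed: 1).
Rule B → syllable 1 ✓.
Rule C → syllable 5 (observed: 1).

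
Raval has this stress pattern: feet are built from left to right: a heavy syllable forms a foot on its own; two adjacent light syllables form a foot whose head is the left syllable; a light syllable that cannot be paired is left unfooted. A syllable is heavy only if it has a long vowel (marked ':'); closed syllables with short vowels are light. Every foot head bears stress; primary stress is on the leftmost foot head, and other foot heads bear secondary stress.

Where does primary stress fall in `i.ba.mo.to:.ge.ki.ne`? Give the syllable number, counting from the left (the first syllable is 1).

Weights: 1 i L, 2 ba L, 3 mo L, 4 to: H, 5 ge L, 6 ki L, 7 ne L.
Parse left to right (heavy = foot alone; LL = one foot; stranded L unfooted): (ˈi.ba) mo (ˈto:) (ˈge.ki) ne.
Foot heads: 1, 4, 5.
Primary stress on the leftmost head = syllable 1.
Primary stress: syllable 1 → ˈi.ba.mo.to:.ge.ki.ne.

1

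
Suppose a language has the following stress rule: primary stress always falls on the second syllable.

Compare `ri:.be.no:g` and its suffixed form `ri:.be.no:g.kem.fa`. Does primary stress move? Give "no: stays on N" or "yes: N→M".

no: stays on 2

Base `ri:.be.no:g` (3 syllables):
  The word has 3 syllables; the second syllable is syllable 2 (be).
  → primary stress on syllable 2.
Suffixed `ri:.be.no:g.kem.fa` (5 syllables):
  The word has 5 syllables; the second syllable is syllable 2 (be).
  → primary stress on syllable 2.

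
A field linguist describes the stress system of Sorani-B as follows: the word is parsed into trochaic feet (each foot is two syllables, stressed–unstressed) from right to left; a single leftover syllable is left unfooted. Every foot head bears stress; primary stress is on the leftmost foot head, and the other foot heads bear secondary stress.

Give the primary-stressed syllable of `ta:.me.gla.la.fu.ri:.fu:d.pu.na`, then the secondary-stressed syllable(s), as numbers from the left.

Parse right to left into trochaic (ˈσσ) feet: ta: (ˈme.gla) (ˈla.fu) (ˈri:.fu:d) (ˈpu.na). Syllable 1 is left unfooted.
Foot heads (stressed positions): 2, 4, 6, 8.
End Rule Leftmost: primary stress on the leftmost head = syllable 2.
Secondary stress on 4, 6, 8: ta:.ˈme.gla.ˌla.fu.ˌri:.fu:d.ˌpu.na.

primary 2, secondary 4, 6, 8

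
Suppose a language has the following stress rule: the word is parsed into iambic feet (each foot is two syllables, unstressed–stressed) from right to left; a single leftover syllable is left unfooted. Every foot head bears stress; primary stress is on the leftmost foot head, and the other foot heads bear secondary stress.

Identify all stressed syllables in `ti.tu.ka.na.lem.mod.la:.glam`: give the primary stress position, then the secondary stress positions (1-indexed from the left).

Parse right to left into iambic (σˈσ) feet: (ti.ˈtu) (ka.ˈna) (lem.ˈmod) (la:.ˈglam).
Foot heads (stressed positions): 2, 4, 6, 8.
End Rule Leftmost: primary stress on the leftmost head = syllable 2.
Secondary stress on 4, 6, 8: ti.ˈtu.ka.ˌna.lem.ˌmod.la:.ˌglam.

primary 2, secondary 4, 6, 8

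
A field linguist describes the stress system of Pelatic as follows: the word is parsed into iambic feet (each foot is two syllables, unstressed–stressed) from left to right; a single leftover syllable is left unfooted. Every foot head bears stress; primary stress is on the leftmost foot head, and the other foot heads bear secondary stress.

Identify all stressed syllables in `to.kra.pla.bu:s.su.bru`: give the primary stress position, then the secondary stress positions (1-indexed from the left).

Parse left to right into iambic (σˈσ) feet: (to.ˈkra) (pla.ˈbu:s) (su.ˈbru).
Foot heads (stressed positions): 2, 4, 6.
End Rule Leftmost: primary stress on the leftmost head = syllable 2.
Secondary stress on 4, 6: to.ˈkra.pla.ˌbu:s.su.ˌbru.

primary 2, secondary 4, 6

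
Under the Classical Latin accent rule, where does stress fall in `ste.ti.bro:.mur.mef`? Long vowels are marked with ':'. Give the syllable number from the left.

Classical Latin: stress the penult if heavy (long vowel or closed), else the antepenult.
Weights: 3 bro: H, 4 mur H, 5 mef H.
The penult (syllable 4, mur) is heavy, so it takes stress.
Stress on syllable 4: ste.ti.bro:.ˈmur.mef.

4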